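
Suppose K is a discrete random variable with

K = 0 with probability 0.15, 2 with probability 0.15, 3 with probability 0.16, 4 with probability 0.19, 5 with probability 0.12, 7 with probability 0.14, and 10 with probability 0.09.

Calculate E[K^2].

23.94

E[K^2] = Σ k^2·P(K=k)
 = 0·0.15 + 4·0.15 + 9·0.16 + 16·0.19 + 25·0.12 + 49·0.14 + 100·0.09
 = 0 + 0.6 + 1.44 + 3.04 + 3 + 6.86 + 9
 = 23.94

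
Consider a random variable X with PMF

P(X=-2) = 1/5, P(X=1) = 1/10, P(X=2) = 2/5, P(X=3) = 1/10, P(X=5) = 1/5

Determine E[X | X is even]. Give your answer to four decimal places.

0.6667

P(X is even) = 1/5 + 2/5 = 3/5.
E[X | X is even] = [(-2)·1/5 + 2·2/5] / (3/5)
 = 2/5 / (3/5)
 = 2/3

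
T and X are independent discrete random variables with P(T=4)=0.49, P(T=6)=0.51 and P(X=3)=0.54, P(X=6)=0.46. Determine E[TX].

21.9876

E[TX] = Σ_t Σ_x tx · P(T=t)P(X=x)
 = 12·0.2646 + 24·0.2254 + 18·0.2754 + 36·0.2346
 = 3.1752 + 5.4096 + 4.9572 + 8.4456
 = 21.9876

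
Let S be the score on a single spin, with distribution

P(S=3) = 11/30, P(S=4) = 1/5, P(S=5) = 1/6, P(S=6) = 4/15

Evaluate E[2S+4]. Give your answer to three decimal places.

E[2S+4] = Σ (2s+4)·P(S=s)
 = 10·11/30 + 12·1/5 + 14·1/6 + 16·4/15
 = 11/3 + 12/5 + 7/3 + 64/15
 = 38/3

12.667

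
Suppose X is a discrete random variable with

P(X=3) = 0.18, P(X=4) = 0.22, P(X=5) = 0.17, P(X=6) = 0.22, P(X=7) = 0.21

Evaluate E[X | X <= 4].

3.55

P(X <= 4) = 0.18 + 0.22 = 0.4.
E[X | X <= 4] = [3·0.18 + 4·0.22] / 0.4
 = 1.42 / 0.4
 = 71/20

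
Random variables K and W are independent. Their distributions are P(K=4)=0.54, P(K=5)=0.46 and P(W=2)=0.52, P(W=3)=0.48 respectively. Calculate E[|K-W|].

1.98

E[|K-W|] = Σ_k Σ_w |k-w| · P(K=k)P(W=w)
 = 2·0.2808 + 1·0.2592 + 3·0.2392 + 2·0.2208
 = 0.5616 + 0.2592 + 0.7176 + 0.4416
 = 1.98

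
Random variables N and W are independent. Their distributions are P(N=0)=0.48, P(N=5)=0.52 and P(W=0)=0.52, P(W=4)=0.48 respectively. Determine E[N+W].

E[N+W] = Σ_n Σ_w (n+w) · P(N=n)P(W=w)
 = 0·0.2496 + 4·0.2304 + 5·0.2704 + 9·0.2496
 = 0 + 0.9216 + 1.352 + 2.2464
 = 4.52

4.52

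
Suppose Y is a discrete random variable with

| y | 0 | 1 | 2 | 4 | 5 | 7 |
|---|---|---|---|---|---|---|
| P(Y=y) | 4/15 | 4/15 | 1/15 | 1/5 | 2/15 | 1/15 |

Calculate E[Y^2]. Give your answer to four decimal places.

10.3333

E[Y^2] = Σ y^2·P(Y=y)
 = 0·4/15 + 1·4/15 + 4·1/15 + 16·1/5 + 25·2/15 + 49·1/15
 = 0 + 4/15 + 4/15 + 16/5 + 10/3 + 49/15
 = 31/3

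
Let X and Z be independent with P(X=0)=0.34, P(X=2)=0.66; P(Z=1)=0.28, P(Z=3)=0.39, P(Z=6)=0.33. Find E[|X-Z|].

2.4796

E[|X-Z|] = Σ_x Σ_z |x-z| · P(X=x)P(Z=z)
 = 1·0.0952 + 3·0.1326 + 6·0.1122 + 1·0.1848 + 1·0.2574 + 4·0.2178
 = 0.0952 + 0.3978 + 0.6732 + 0.1848 + 0.2574 + 0.8712
 = 2.4796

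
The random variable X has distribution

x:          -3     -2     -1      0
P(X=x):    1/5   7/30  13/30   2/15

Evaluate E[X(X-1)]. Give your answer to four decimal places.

4.6667

E[X(X-1)] = Σ x(x-1)·P(X=x)
 = 12·1/5 + 6·7/30 + 2·13/30 + 0·2/15
 = 12/5 + 7/5 + 13/15 + 0
 = 14/3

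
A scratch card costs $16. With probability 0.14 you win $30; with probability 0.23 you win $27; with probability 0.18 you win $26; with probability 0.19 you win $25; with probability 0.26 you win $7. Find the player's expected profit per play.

E[payout] = 30·0.14 + 27·0.23 + 26·0.18 + 25·0.19 + 7·0.26
 = 4.2 + 6.21 + 4.68 + 4.75 + 1.82
 = 21.66
Net = 21.66 - 16 = 5.66

5.66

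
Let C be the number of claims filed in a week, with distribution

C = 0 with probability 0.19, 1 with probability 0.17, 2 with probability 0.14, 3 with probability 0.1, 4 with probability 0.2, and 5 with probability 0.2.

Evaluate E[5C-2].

E[5C-2] = Σ (5c-2)·P(C=c)
 = (-2)·0.19 + 3·0.17 + 8·0.14 + 13·0.1 + 18·0.2 + 23·0.2
 = (-0.38) + 0.51 + 1.12 + 1.3 + 3.6 + 4.6
 = 10.75

10.75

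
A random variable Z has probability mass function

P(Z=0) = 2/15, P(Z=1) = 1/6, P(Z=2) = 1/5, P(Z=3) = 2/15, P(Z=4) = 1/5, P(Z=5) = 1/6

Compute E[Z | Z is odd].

3

P(Z is odd) = 1/6 + 2/15 + 1/6 = 7/15.
E[Z | Z is odd] = [1·1/6 + 3·2/15 + 5·1/6] / (7/15)
 = 7/5 / (7/15)
 = 3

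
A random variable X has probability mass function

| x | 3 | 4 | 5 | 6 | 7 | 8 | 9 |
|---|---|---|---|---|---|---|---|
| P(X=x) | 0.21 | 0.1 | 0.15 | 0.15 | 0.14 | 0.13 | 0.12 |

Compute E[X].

5.78

E[X] = Σ x·P(X=x)
 = 3·0.21 + 4·0.1 + 5·0.15 + 6·0.15 + 7·0.14 + 8·0.13 + 9·0.12
 = 0.63 + 0.4 + 0.75 + 0.9 + 0.98 + 1.04 + 1.08
 = 5.78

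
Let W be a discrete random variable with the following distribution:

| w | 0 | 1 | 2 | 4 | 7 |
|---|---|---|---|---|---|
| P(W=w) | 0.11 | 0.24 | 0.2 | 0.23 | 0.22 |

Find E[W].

3.1

E[W] = Σ w·P(W=w)
 = 0·0.11 + 1·0.24 + 2·0.2 + 4·0.23 + 7·0.22
 = 0 + 0.24 + 0.4 + 0.92 + 1.54
 = 3.1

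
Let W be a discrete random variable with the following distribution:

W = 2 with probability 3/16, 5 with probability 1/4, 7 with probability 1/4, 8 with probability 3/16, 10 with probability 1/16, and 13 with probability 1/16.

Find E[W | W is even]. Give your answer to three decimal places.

P(W is even) = 3/16 + 3/16 + 1/16 = 7/16.
E[W | W is even] = [2·3/16 + 8·3/16 + 10·1/16] / (7/16)
 = 5/2 / (7/16)
 = 40/7

5.714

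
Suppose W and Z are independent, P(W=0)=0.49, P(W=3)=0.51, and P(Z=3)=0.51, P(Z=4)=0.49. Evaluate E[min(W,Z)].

E[min(W,Z)] = Σ_w Σ_z min(w,z) · P(W=w)P(Z=z)
 = 0·0.2499 + 0·0.2401 + 3·0.2601 + 3·0.2499
 = 0 + 0 + 0.7803 + 0.7497
 = 1.53

1.53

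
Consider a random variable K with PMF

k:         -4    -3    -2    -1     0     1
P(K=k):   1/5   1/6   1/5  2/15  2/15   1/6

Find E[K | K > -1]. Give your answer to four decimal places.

0.5556

P(K > -1) = 2/15 + 1/6 = 3/10.
E[K | K > -1] = [0·2/15 + 1·1/6] / (3/10)
 = 1/6 / (3/10)
 = 5/9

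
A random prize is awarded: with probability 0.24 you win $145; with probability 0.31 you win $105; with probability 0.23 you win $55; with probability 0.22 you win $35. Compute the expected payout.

E[payout] = 145·0.24 + 105·0.31 + 55·0.23 + 35·0.22
 = 34.8 + 32.55 + 12.65 + 7.7
 = 87.7

87.7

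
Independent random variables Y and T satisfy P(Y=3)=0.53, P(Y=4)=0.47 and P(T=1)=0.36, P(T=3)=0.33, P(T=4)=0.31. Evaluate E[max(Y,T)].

3.6343

E[max(Y,T)] = Σ_y Σ_t max(y,t) · P(Y=y)P(T=t)
 = 3·0.1908 + 3·0.1749 + 4·0.1643 + 4·0.1692 + 4·0.1551 + 4·0.1457
 = 0.5724 + 0.5247 + 0.6572 + 0.6768 + 0.6204 + 0.5828
 = 3.6343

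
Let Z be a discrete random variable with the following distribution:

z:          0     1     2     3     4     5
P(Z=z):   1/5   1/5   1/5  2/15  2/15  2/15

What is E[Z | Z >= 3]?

P(Z >= 3) = 2/15 + 2/15 + 2/15 = 2/5.
E[Z | Z >= 3] = [3·2/15 + 4·2/15 + 5·2/15] / (2/5)
 = 8/5 / (2/5)
 = 4

4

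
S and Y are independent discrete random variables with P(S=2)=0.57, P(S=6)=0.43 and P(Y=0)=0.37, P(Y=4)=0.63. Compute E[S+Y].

E[S+Y] = Σ_s Σ_y (s+y) · P(S=s)P(Y=y)
 = 2·0.2109 + 6·0.3591 + 6·0.1591 + 10·0.2709
 = 0.4218 + 2.1546 + 0.9546 + 2.709
 = 6.24

6.24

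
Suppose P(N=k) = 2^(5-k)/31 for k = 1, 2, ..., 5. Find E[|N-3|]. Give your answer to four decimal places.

1.4194

E[|N-3|] = Σ |n-3|·P(N=n)
 = 2·16/31 + 1·8/31 + 0·4/31 + 1·2/31 + 2·1/31
 = 32/31 + 8/31 + 0 + 2/31 + 2/31
 = 44/31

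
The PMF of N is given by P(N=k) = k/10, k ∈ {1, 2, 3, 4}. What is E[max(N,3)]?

3.4

E[max(N,3)] = Σ max(n,3)·P(N=n)
 = 3·1/10 + 3·1/5 + 3·3/10 + 4·2/5
 = 3/10 + 3/5 + 9/10 + 8/5
 = 17/5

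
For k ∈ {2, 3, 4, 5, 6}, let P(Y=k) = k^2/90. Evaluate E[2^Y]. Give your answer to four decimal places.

E[2^Y] = Σ 2^y·P(Y=y)
 = 4·2/45 + 8·1/10 + 16·8/45 + 32·5/18 + 64·2/5
 = 8/45 + 4/5 + 128/45 + 80/9 + 128/5
 = 1724/45

38.3111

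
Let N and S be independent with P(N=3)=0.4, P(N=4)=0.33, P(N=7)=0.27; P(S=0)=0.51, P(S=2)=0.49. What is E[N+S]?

E[N+S] = Σ_n Σ_s (n+s) · P(N=n)P(S=s)
 = 3·0.204 + 5·0.196 + 4·0.1683 + 6·0.1617 + 7·0.1377 + 9·0.1323
 = 0.612 + 0.98 + 0.6732 + 0.9702 + 0.9639 + 1.1907
 = 5.39

5.39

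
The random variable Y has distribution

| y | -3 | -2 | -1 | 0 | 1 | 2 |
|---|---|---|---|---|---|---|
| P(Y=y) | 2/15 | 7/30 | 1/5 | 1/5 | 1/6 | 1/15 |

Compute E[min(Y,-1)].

-1.5

E[min(Y,-1)] = Σ min(y,-1)·P(Y=y)
 = (-3)·2/15 + (-2)·7/30 + (-1)·1/5 + (-1)·1/5 + (-1)·1/6 + (-1)·1/15
 = (-2/5) + (-7/15) + (-1/5) + (-1/5) + (-1/6) + (-1/15)
 = -3/2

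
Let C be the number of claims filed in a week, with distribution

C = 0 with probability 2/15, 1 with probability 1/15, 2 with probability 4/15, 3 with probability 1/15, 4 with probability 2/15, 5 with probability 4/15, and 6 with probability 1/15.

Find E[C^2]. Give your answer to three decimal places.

12.933

E[C^2] = Σ c^2·P(C=c)
 = 0·2/15 + 1·1/15 + 4·4/15 + 9·1/15 + 16·2/15 + 25·4/15 + 36·1/15
 = 0 + 1/15 + 16/15 + 3/5 + 32/15 + 20/3 + 12/5
 = 194/15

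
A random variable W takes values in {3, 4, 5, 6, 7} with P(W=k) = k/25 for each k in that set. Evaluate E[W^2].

E[W^2] = Σ w^2·P(W=w)
 = 9·3/25 + 16·4/25 + 25·1/5 + 36·6/25 + 49·7/25
 = 27/25 + 64/25 + 5 + 216/25 + 343/25
 = 31

31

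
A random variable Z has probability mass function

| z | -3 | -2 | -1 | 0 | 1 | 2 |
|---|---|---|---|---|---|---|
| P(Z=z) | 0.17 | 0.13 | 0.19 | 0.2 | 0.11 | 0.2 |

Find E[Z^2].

3.15

E[Z^2] = Σ z^2·P(Z=z)
 = 9·0.17 + 4·0.13 + 1·0.19 + 0·0.2 + 1·0.11 + 4·0.2
 = 1.53 + 0.52 + 0.19 + 0 + 0.11 + 0.8
 = 3.15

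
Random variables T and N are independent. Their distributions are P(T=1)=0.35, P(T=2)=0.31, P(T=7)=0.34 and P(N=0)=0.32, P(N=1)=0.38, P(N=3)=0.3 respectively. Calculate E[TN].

E[TN] = Σ_t Σ_n tn · P(T=t)P(N=n)
 = 0·0.112 + 1·0.133 + 3·0.105 + 0·0.0992 + 2·0.1178 + 6·0.093 + 0·0.1088 + 7·0.1292 + 21·0.102
 = 0 + 0.133 + 0.315 + 0 + 0.2356 + 0.558 + 0 + 0.9044 + 2.142
 = 4.288

4.288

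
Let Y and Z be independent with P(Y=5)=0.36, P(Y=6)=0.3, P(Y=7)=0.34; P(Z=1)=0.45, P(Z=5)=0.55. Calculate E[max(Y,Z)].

E[max(Y,Z)] = Σ_y Σ_z max(y,z) · P(Y=y)P(Z=z)
 = 5·0.162 + 5·0.198 + 6·0.135 + 6·0.165 + 7·0.153 + 7·0.187
 = 0.81 + 0.99 + 0.81 + 0.99 + 1.071 + 1.309
 = 5.98

5.98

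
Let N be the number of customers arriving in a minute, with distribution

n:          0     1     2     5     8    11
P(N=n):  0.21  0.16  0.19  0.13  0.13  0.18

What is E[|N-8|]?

E[|N-8|] = Σ |n-8|·P(N=n)
 = 8·0.21 + 7·0.16 + 6·0.19 + 3·0.13 + 0·0.13 + 3·0.18
 = 1.68 + 1.12 + 1.14 + 0.39 + 0 + 0.54
 = 4.87

4.87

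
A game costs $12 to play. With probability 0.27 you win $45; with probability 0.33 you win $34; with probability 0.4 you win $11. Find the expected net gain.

E[payout] = 45·0.27 + 34·0.33 + 11·0.4
 = 12.15 + 11.22 + 4.4
 = 27.77
Net = 27.77 - 12 = 15.77

15.77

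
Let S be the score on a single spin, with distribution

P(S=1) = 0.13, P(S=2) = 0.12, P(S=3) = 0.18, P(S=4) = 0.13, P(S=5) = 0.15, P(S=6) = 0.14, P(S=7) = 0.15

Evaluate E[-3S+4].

E[-3S+4] = Σ (-3s+4)·P(S=s)
 = 1·0.13 + (-2)·0.12 + (-5)·0.18 + (-8)·0.13 + (-11)·0.15 + (-14)·0.14 + (-17)·0.15
 = 0.13 + (-0.24) + (-0.9) + (-1.04) + (-1.65) + (-1.96) + (-2.55)
 = -8.21

-8.21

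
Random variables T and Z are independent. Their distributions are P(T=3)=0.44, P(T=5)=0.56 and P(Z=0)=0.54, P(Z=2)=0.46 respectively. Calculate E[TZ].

E[TZ] = Σ_t Σ_z tz · P(T=t)P(Z=z)
 = 0·0.2376 + 6·0.2024 + 0·0.3024 + 10·0.2576
 = 0 + 1.2144 + 0 + 2.576
 = 3.7904

3.7904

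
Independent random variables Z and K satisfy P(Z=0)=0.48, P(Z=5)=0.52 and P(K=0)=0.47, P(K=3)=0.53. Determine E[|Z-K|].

2.5364

E[|Z-K|] = Σ_z Σ_k |z-k| · P(Z=z)P(K=k)
 = 0·0.2256 + 3·0.2544 + 5·0.2444 + 2·0.2756
 = 0 + 0.7632 + 1.222 + 0.5512
 = 2.5364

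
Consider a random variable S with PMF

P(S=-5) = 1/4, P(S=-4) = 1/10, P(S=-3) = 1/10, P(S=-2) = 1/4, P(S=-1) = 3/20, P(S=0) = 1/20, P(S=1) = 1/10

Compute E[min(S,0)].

-2.6

E[min(S,0)] = Σ min(s,0)·P(S=s)
 = (-5)·1/4 + (-4)·1/10 + (-3)·1/10 + (-2)·1/4 + (-1)·3/20 + 0·1/20 + 0·1/10
 = (-5/4) + (-2/5) + (-3/10) + (-1/2) + (-3/20) + 0 + 0
 = -13/5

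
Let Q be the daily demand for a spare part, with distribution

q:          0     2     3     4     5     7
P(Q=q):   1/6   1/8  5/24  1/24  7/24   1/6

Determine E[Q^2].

E[Q^2] = Σ q^2·P(Q=q)
 = 0·1/6 + 4·1/8 + 9·5/24 + 16·1/24 + 25·7/24 + 49·1/6
 = 0 + 1/2 + 15/8 + 2/3 + 175/24 + 49/6
 = 37/2

18.5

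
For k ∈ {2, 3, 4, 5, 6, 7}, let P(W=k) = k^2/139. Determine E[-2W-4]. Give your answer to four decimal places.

-15.2662

E[-2W-4] = Σ (-2w-4)·P(W=w)
 = (-8)·4/139 + (-10)·9/139 + (-12)·16/139 + (-14)·25/139 + (-16)·36/139 + (-18)·49/139
 = (-32/139) + (-90/139) + (-192/139) + (-350/139) + (-576/139) + (-882/139)
 = -2122/139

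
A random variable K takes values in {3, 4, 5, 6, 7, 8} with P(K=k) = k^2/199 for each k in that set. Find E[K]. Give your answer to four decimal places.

6.4673

E[K] = Σ k·P(K=k)
 = 3·9/199 + 4·16/199 + 5·25/199 + 6·36/199 + 7·49/199 + 8·64/199
 = 27/199 + 64/199 + 125/199 + 216/199 + 343/199 + 512/199
 = 1287/199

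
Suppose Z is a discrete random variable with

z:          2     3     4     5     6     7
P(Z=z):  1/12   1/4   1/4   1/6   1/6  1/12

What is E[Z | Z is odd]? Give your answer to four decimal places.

4.3333

P(Z is odd) = 1/4 + 1/6 + 1/12 = 1/2.
E[Z | Z is odd] = [3·1/4 + 5·1/6 + 7·1/12] / (1/2)
 = 13/6 / (1/2)
 = 13/3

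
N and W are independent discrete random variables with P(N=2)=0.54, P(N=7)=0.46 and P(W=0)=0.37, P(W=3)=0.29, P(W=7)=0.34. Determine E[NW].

13.975

E[NW] = Σ_n Σ_w nw · P(N=n)P(W=w)
 = 0·0.1998 + 6·0.1566 + 14·0.1836 + 0·0.1702 + 21·0.1334 + 49·0.1564
 = 0 + 0.9396 + 2.5704 + 0 + 2.8014 + 7.6636
 = 13.975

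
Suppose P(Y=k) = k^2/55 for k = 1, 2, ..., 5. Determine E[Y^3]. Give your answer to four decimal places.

E[Y^3] = Σ y^3·P(Y=y)
 = 1·1/55 + 8·4/55 + 27·9/55 + 64·16/55 + 125·5/11
 = 1/55 + 32/55 + 243/55 + 1024/55 + 625/11
 = 885/11

80.4545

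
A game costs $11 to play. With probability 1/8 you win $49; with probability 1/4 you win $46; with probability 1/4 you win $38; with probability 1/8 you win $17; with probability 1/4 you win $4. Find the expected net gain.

19.25

E[payout] = 49·1/8 + 46·1/4 + 38·1/4 + 17·1/8 + 4·1/4
 = 49/8 + 23/2 + 19/2 + 17/8 + 1
 = 121/4
Net = 121/4 - 11 = 77/4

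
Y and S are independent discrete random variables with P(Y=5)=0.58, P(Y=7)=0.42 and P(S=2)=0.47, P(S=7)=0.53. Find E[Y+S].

10.49

E[Y+S] = Σ_y Σ_s (y+s) · P(Y=y)P(S=s)
 = 7·0.2726 + 12·0.3074 + 9·0.1974 + 14·0.2226
 = 1.9082 + 3.6888 + 1.7766 + 3.1164
 = 10.49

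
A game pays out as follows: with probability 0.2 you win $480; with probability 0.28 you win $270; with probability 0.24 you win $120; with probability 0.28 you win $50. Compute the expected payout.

E[payout] = 480·0.2 + 270·0.28 + 120·0.24 + 50·0.28
 = 96 + 75.6 + 28.8 + 14
 = 214.4

214.4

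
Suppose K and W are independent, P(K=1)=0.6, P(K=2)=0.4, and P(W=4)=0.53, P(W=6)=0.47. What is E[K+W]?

6.34

E[K+W] = Σ_k Σ_w (k+w) · P(K=k)P(W=w)
 = 5·0.318 + 7·0.282 + 6·0.212 + 8·0.188
 = 1.59 + 1.974 + 1.272 + 1.504
 = 6.34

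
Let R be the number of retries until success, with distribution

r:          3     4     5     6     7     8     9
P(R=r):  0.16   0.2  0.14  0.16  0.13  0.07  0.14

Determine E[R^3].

E[R^3] = Σ r^3·P(R=r)
 = 27·0.16 + 64·0.2 + 125·0.14 + 216·0.16 + 343·0.13 + 512·0.07 + 729·0.14
 = 4.32 + 12.8 + 17.5 + 34.56 + 44.59 + 35.84 + 102.06
 = 251.67

251.67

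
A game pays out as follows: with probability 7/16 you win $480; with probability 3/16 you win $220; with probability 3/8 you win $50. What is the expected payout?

E[payout] = 480·7/16 + 220·3/16 + 50·3/8
 = 210 + 165/4 + 75/4
 = 270

270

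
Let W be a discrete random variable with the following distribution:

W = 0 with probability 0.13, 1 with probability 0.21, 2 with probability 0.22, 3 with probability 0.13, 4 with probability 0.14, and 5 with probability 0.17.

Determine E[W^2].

8.75

E[W^2] = Σ w^2·P(W=w)
 = 0·0.13 + 1·0.21 + 4·0.22 + 9·0.13 + 16·0.14 + 25·0.17
 = 0 + 0.21 + 0.88 + 1.17 + 2.24 + 4.25
 = 8.75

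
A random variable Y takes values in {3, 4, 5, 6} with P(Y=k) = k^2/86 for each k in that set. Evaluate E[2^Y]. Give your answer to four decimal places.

39.9070

E[2^Y] = Σ 2^y·P(Y=y)
 = 8·9/86 + 16·8/43 + 32·25/86 + 64·18/43
 = 36/43 + 128/43 + 400/43 + 1152/43
 = 1716/43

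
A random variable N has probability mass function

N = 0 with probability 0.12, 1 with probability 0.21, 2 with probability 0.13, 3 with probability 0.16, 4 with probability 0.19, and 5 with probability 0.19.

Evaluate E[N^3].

E[N^3] = Σ n^3·P(N=n)
 = 0·0.12 + 1·0.21 + 8·0.13 + 27·0.16 + 64·0.19 + 125·0.19
 = 0 + 0.21 + 1.04 + 4.32 + 12.16 + 23.75
 = 41.48

41.48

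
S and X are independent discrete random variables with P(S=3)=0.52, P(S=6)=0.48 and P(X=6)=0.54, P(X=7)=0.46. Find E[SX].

E[SX] = Σ_s Σ_x sx · P(S=s)P(X=x)
 = 18·0.2808 + 21·0.2392 + 36·0.2592 + 42·0.2208
 = 5.0544 + 5.0232 + 9.3312 + 9.2736
 = 28.6824

28.6824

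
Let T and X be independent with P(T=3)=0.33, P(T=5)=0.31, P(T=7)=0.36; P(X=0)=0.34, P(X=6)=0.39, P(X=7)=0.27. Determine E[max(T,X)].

E[max(T,X)] = Σ_t Σ_x max(t,x) · P(T=t)P(X=x)
 = 3·0.1122 + 6·0.1287 + 7·0.0891 + 5·0.1054 + 6·0.1209 + 7·0.0837 + 7·0.1224 + 7·0.1404 + 7·0.0972
 = 0.3366 + 0.7722 + 0.6237 + 0.527 + 0.7254 + 0.5859 + 0.8568 + 0.9828 + 0.6804
 = 6.0908

6.0908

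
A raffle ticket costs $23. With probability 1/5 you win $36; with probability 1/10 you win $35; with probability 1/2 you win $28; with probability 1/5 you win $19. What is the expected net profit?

E[payout] = 36·1/5 + 35·1/10 + 28·1/2 + 19·1/5
 = 36/5 + 7/2 + 14 + 19/5
 = 57/2
Net = 57/2 - 23 = 11/2

5.5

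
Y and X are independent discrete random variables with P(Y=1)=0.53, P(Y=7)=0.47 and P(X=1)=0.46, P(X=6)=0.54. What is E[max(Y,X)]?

5.251

E[max(Y,X)] = Σ_y Σ_x max(y,x) · P(Y=y)P(X=x)
 = 1·0.2438 + 6·0.2862 + 7·0.2162 + 7·0.2538
 = 0.2438 + 1.7172 + 1.5134 + 1.7766
 = 5.251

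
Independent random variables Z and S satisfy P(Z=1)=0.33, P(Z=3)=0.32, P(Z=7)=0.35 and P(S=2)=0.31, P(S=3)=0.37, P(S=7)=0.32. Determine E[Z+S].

E[Z+S] = Σ_z Σ_s (z+s) · P(Z=z)P(S=s)
 = 3·0.1023 + 4·0.1221 + 8·0.1056 + 5·0.0992 + 6·0.1184 + 10·0.1024 + 9·0.1085 + 10·0.1295 + 14·0.112
 = 0.3069 + 0.4884 + 0.8448 + 0.496 + 0.7104 + 1.024 + 0.9765 + 1.295 + 1.568
 = 7.71

7.71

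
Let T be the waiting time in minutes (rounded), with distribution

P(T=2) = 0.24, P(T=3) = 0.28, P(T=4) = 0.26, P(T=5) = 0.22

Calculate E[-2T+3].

E[-2T+3] = Σ (-2t+3)·P(T=t)
 = (-1)·0.24 + (-3)·0.28 + (-5)·0.26 + (-7)·0.22
 = (-0.24) + (-0.84) + (-1.3) + (-1.54)
 = -3.92

-3.92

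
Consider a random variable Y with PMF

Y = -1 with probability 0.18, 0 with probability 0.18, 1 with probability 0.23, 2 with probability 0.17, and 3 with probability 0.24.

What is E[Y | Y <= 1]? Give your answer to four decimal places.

P(Y <= 1) = 0.18 + 0.18 + 0.23 = 0.59.
E[Y | Y <= 1] = [(-1)·0.18 + 0·0.18 + 1·0.23] / 0.59
 = 0.05 / 0.59
 = 5/59

0.0847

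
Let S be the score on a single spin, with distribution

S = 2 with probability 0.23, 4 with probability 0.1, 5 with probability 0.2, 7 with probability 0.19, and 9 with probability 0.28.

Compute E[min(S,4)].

3.54

E[min(S,4)] = Σ min(s,4)·P(S=s)
 = 2·0.23 + 4·0.1 + 4·0.2 + 4·0.19 + 4·0.28
 = 0.46 + 0.4 + 0.8 + 0.76 + 1.12
 = 3.54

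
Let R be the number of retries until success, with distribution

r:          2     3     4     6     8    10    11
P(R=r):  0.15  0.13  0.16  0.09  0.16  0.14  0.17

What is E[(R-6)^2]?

E[(R-6)^2] = Σ (r-6)^2·P(R=r)
 = 16·0.15 + 9·0.13 + 4·0.16 + 0·0.09 + 4·0.16 + 16·0.14 + 25·0.17
 = 2.4 + 1.17 + 0.64 + 0 + 0.64 + 2.24 + 4.25
 = 11.34

11.34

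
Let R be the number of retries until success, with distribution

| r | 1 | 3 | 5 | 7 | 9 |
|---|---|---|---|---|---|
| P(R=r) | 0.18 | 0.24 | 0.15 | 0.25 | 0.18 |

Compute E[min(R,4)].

E[min(R,4)] = Σ min(r,4)·P(R=r)
 = 1·0.18 + 3·0.24 + 4·0.15 + 4·0.25 + 4·0.18
 = 0.18 + 0.72 + 0.6 + 1 + 0.72
 = 3.22

3.22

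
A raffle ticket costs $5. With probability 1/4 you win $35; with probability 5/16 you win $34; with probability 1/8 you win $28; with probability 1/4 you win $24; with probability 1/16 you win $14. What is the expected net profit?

24.75

E[payout] = 35·1/4 + 34·5/16 + 28·1/8 + 24·1/4 + 14·1/16
 = 35/4 + 85/8 + 7/2 + 6 + 7/8
 = 119/4
Net = 119/4 - 5 = 99/4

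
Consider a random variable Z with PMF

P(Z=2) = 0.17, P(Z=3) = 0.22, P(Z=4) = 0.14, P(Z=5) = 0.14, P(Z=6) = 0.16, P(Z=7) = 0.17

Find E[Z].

E[Z] = Σ z·P(Z=z)
 = 2·0.17 + 3·0.22 + 4·0.14 + 5·0.14 + 6·0.16 + 7·0.17
 = 0.34 + 0.66 + 0.56 + 0.7 + 0.96 + 1.19
 = 4.41

4.41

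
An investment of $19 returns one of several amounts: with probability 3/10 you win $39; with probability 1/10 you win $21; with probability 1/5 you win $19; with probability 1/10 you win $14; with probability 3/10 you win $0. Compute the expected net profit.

0

E[payout] = 39·3/10 + 21·1/10 + 19·1/5 + 14·1/10 + 0·3/10
 = 117/10 + 21/10 + 19/5 + 7/5 + 0
 = 19
Net = 19 - 19 = 0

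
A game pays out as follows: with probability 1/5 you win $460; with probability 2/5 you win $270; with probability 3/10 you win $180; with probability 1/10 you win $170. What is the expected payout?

271

E[payout] = 460·1/5 + 270·2/5 + 180·3/10 + 170·1/10
 = 92 + 108 + 54 + 17
 = 271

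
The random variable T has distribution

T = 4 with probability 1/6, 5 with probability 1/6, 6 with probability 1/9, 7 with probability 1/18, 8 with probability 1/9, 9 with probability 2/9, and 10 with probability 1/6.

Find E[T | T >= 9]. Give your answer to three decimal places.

P(T >= 9) = 2/9 + 1/6 = 7/18.
E[T | T >= 9] = [9·2/9 + 10·1/6] / (7/18)
 = 11/3 / (7/18)
 = 66/7

9.429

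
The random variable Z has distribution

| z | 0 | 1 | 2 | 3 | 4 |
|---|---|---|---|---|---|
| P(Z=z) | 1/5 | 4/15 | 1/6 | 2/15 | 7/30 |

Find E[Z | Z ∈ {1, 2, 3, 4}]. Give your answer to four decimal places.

2.4167

P(Z ∈ {1, 2, 3, 4}) = 4/15 + 1/6 + 2/15 + 7/30 = 4/5.
E[Z | Z ∈ {1, 2, 3, 4}] = [1·4/15 + 2·1/6 + 3·2/15 + 4·7/30] / (4/5)
 = 29/15 / (4/5)
 = 29/12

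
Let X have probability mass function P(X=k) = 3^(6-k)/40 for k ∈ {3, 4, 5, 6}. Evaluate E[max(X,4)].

4.125

E[max(X,4)] = Σ max(x,4)·P(X=x)
 = 4·27/40 + 4·9/40 + 5·3/40 + 6·1/40
 = 27/10 + 9/10 + 3/8 + 3/20
 = 33/8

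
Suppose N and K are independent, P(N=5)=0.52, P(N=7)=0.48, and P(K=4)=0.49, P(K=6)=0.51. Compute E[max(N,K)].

E[max(N,K)] = Σ_n Σ_k max(n,k) · P(N=n)P(K=k)
 = 5·0.2548 + 6·0.2652 + 7·0.2352 + 7·0.2448
 = 1.274 + 1.5912 + 1.6464 + 1.7136
 = 6.2252

6.2252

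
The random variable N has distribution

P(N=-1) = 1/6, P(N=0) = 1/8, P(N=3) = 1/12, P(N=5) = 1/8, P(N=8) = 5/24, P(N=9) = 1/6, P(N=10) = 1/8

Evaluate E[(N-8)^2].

25.375

E[(N-8)^2] = Σ (n-8)^2·P(N=n)
 = 81·1/6 + 64·1/8 + 25·1/12 + 9·1/8 + 0·5/24 + 1·1/6 + 4·1/8
 = 27/2 + 8 + 25/12 + 9/8 + 0 + 1/6 + 1/2
 = 203/8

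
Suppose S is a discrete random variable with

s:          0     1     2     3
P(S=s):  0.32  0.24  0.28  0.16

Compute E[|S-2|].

E[|S-2|] = Σ |s-2|·P(S=s)
 = 2·0.32 + 1·0.24 + 0·0.28 + 1·0.16
 = 0.64 + 0.24 + 0 + 0.16
 = 1.04

1.04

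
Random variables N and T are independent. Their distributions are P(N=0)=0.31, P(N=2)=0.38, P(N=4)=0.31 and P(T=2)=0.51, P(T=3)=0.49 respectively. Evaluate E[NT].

E[NT] = Σ_n Σ_t nt · P(N=n)P(T=t)
 = 0·0.1581 + 0·0.1519 + 4·0.1938 + 6·0.1862 + 8·0.1581 + 12·0.1519
 = 0 + 0 + 0.7752 + 1.1172 + 1.2648 + 1.8228
 = 4.98

4.98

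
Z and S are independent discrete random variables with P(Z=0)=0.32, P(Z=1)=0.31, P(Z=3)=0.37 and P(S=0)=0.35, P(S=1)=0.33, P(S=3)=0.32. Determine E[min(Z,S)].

E[min(Z,S)] = Σ_z Σ_s min(z,s) · P(Z=z)P(S=s)
 = 0·0.112 + 0·0.1056 + 0·0.1024 + 0·0.1085 + 1·0.1023 + 1·0.0992 + 0·0.1295 + 1·0.1221 + 3·0.1184
 = 0 + 0 + 0 + 0 + 0.1023 + 0.0992 + 0 + 0.1221 + 0.3552
 = 0.6788

0.6788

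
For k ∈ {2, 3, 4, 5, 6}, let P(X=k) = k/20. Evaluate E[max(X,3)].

E[max(X,3)] = Σ max(x,3)·P(X=x)
 = 3·1/10 + 3·3/20 + 4·1/5 + 5·1/4 + 6·3/10
 = 3/10 + 9/20 + 4/5 + 5/4 + 9/5
 = 23/5

4.6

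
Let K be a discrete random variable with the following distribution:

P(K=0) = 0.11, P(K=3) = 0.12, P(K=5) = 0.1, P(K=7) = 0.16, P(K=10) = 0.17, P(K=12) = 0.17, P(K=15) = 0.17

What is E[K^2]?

E[K^2] = Σ k^2·P(K=k)
 = 0·0.11 + 9·0.12 + 25·0.1 + 49·0.16 + 100·0.17 + 144·0.17 + 225·0.17
 = 0 + 1.08 + 2.5 + 7.84 + 17 + 24.48 + 38.25
 = 91.15

91.15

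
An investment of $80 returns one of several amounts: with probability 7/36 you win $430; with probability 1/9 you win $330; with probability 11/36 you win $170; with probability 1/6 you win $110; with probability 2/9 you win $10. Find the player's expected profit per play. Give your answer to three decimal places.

112.778

E[payout] = 430·7/36 + 330·1/9 + 170·11/36 + 110·1/6 + 10·2/9
 = 1505/18 + 110/3 + 935/18 + 55/3 + 20/9
 = 1735/9
Net = 1735/9 - 80 = 1015/9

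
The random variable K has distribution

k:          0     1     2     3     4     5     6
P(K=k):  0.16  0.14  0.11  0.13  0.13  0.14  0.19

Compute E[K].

E[K] = Σ k·P(K=k)
 = 0·0.16 + 1·0.14 + 2·0.11 + 3·0.13 + 4·0.13 + 5·0.14 + 6·0.19
 = 0 + 0.14 + 0.22 + 0.39 + 0.52 + 0.7 + 1.14
 = 3.11

3.11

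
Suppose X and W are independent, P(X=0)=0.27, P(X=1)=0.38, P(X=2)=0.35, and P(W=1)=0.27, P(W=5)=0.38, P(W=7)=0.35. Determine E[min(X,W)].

E[min(X,W)] = Σ_x Σ_w min(x,w) · P(X=x)P(W=w)
 = 0·0.0729 + 0·0.1026 + 0·0.0945 + 1·0.1026 + 1·0.1444 + 1·0.133 + 1·0.0945 + 2·0.133 + 2·0.1225
 = 0 + 0 + 0 + 0.1026 + 0.1444 + 0.133 + 0.0945 + 0.266 + 0.245
 = 0.9855

0.9855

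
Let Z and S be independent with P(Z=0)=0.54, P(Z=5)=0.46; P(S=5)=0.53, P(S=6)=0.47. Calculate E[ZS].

12.581

E[ZS] = Σ_z Σ_s zs · P(Z=z)P(S=s)
 = 0·0.2862 + 0·0.2538 + 25·0.2438 + 30·0.2162
 = 0 + 0 + 6.095 + 6.486
 = 12.581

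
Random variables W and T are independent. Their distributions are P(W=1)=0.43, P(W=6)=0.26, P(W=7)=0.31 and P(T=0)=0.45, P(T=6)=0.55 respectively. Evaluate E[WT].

13.728

E[WT] = Σ_w Σ_t wt · P(W=w)P(T=t)
 = 0·0.1935 + 6·0.2365 + 0·0.117 + 36·0.143 + 0·0.1395 + 42·0.1705
 = 0 + 1.419 + 0 + 5.148 + 0 + 7.161
 = 13.728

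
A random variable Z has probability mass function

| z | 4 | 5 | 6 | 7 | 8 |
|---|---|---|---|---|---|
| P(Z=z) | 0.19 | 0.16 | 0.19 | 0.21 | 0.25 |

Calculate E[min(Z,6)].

E[min(Z,6)] = Σ min(z,6)·P(Z=z)
 = 4·0.19 + 5·0.16 + 6·0.19 + 6·0.21 + 6·0.25
 = 0.76 + 0.8 + 1.14 + 1.26 + 1.5
 = 5.46

5.46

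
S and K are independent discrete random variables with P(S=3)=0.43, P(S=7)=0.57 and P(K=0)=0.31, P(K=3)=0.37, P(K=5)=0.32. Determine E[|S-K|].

E[|S-K|] = Σ_s Σ_k |s-k| · P(S=s)P(K=k)
 = 3·0.1333 + 0·0.1591 + 2·0.1376 + 7·0.1767 + 4·0.2109 + 2·0.1824
 = 0.3999 + 0 + 0.2752 + 1.2369 + 0.8436 + 0.3648
 = 3.1204

3.1204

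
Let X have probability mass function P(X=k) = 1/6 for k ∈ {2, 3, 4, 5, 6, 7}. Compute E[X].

4.5

E[X] = Σ x·P(X=x)
 = 2·1/6 + 3·1/6 + 4·1/6 + 5·1/6 + 6·1/6 + 7·1/6
 = 1/3 + 1/2 + 2/3 + 5/6 + 1 + 7/6
 = 9/2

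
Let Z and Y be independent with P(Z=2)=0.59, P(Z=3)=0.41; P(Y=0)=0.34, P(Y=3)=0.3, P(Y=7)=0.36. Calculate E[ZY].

8.2422

E[ZY] = Σ_z Σ_y zy · P(Z=z)P(Y=y)
 = 0·0.2006 + 6·0.177 + 14·0.2124 + 0·0.1394 + 9·0.123 + 21·0.1476
 = 0 + 1.062 + 2.9736 + 0 + 1.107 + 3.0996
 = 8.2422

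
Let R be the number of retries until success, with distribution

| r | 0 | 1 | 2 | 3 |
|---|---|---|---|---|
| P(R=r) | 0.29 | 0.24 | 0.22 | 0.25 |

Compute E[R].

1.43

E[R] = Σ r·P(R=r)
 = 0·0.29 + 1·0.24 + 2·0.22 + 3·0.25
 = 0 + 0.24 + 0.44 + 0.75
 = 1.43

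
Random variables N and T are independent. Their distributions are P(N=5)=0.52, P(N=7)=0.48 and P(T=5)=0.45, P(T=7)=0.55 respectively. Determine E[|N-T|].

E[|N-T|] = Σ_n Σ_t |n-t| · P(N=n)P(T=t)
 = 0·0.234 + 2·0.286 + 2·0.216 + 0·0.264
 = 0 + 0.572 + 0.432 + 0
 = 1.004

1.004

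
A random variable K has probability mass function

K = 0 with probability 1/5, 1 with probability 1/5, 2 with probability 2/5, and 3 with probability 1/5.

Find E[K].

E[K] = Σ k·P(K=k)
 = 0·1/5 + 1·1/5 + 2·2/5 + 3·1/5
 = 0 + 1/5 + 4/5 + 3/5
 = 8/5

1.6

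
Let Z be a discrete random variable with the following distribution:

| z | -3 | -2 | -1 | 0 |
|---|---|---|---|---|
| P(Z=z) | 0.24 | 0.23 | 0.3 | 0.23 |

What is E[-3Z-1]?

E[-3Z-1] = Σ (-3z-1)·P(Z=z)
 = 8·0.24 + 5·0.23 + 2·0.3 + (-1)·0.23
 = 1.92 + 1.15 + 0.6 + (-0.23)
 = 3.44

3.44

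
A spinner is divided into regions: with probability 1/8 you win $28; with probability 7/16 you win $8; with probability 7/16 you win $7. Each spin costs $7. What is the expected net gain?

E[payout] = 28·1/8 + 8·7/16 + 7·7/16
 = 7/2 + 7/2 + 49/16
 = 161/16
Net = 161/16 - 7 = 49/16

3.0625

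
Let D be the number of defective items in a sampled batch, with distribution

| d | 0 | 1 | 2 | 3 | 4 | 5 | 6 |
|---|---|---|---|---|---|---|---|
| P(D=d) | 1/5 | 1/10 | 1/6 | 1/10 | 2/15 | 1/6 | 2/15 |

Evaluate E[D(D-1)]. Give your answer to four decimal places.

E[D(D-1)] = Σ d(d-1)·P(D=d)
 = 0·1/5 + 0·1/10 + 2·1/6 + 6·1/10 + 12·2/15 + 20·1/6 + 30·2/15
 = 0 + 0 + 1/3 + 3/5 + 8/5 + 10/3 + 4
 = 148/15

9.8667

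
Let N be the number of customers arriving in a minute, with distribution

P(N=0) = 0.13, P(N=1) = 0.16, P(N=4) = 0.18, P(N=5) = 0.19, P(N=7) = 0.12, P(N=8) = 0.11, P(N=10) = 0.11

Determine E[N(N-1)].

27.06

E[N(N-1)] = Σ n(n-1)·P(N=n)
 = 0·0.13 + 0·0.16 + 12·0.18 + 20·0.19 + 42·0.12 + 56·0.11 + 90·0.11
 = 0 + 0 + 2.16 + 3.8 + 5.04 + 6.16 + 9.9
 = 27.06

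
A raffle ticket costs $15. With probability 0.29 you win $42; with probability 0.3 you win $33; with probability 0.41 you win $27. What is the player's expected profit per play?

E[payout] = 42·0.29 + 33·0.3 + 27·0.41
 = 12.18 + 9.9 + 11.07
 = 33.15
Net = 33.15 - 15 = 18.15

18.15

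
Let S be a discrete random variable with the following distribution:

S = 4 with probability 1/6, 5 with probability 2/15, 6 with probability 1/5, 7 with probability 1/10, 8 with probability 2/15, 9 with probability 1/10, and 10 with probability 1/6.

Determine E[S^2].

E[S^2] = Σ s^2·P(S=s)
 = 16·1/6 + 25·2/15 + 36·1/5 + 49·1/10 + 64·2/15 + 81·1/10 + 100·1/6
 = 8/3 + 10/3 + 36/5 + 49/10 + 128/15 + 81/10 + 50/3
 = 257/5

51.4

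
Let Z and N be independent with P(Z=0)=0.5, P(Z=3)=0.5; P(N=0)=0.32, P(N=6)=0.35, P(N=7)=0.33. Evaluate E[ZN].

E[ZN] = Σ_z Σ_n zn · P(Z=z)P(N=n)
 = 0·0.16 + 0·0.175 + 0·0.165 + 0·0.16 + 18·0.175 + 21·0.165
 = 0 + 0 + 0 + 0 + 3.15 + 3.465
 = 6.615

6.615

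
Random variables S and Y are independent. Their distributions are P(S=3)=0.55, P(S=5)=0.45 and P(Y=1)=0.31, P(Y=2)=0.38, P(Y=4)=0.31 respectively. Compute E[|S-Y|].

1.931

E[|S-Y|] = Σ_s Σ_y |s-y| · P(S=s)P(Y=y)
 = 2·0.1705 + 1·0.209 + 1·0.1705 + 4·0.1395 + 3·0.171 + 1·0.1395
 = 0.341 + 0.209 + 0.1705 + 0.558 + 0.513 + 0.1395
 = 1.931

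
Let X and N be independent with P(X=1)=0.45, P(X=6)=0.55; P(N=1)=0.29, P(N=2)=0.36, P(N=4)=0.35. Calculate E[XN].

9.0375

E[XN] = Σ_x Σ_n xn · P(X=x)P(N=n)
 = 1·0.1305 + 2·0.162 + 4·0.1575 + 6·0.1595 + 12·0.198 + 24·0.1925
 = 0.1305 + 0.324 + 0.63 + 0.957 + 2.376 + 4.62
 = 9.0375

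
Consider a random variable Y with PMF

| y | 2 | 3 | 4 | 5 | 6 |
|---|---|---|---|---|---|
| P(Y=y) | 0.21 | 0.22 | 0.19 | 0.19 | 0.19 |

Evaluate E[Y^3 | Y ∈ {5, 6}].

P(Y ∈ {5, 6}) = 0.19 + 0.19 = 0.38.
E[Y^3 | Y ∈ {5, 6}] = [125·0.19 + 216·0.19] / 0.38
 = 64.79 / 0.38
 = 341/2

170.5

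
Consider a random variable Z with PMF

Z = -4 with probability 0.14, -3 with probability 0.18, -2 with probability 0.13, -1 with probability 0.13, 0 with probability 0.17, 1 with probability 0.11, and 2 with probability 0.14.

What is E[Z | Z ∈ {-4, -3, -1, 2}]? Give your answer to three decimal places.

-1.610

P(Z ∈ {-4, -3, -1, 2}) = 0.14 + 0.18 + 0.13 + 0.14 = 0.59.
E[Z | Z ∈ {-4, -3, -1, 2}] = [(-4)·0.14 + (-3)·0.18 + (-1)·0.13 + 2·0.14] / 0.59
 = -0.95 / 0.59
 = -95/59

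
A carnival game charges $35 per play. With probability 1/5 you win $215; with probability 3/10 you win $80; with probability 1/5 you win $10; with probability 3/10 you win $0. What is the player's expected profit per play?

34

E[payout] = 215·1/5 + 80·3/10 + 10·1/5 + 0·3/10
 = 43 + 24 + 2 + 0
 = 69
Net = 69 - 35 = 34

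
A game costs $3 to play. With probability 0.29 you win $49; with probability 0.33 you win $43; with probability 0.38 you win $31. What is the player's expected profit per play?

37.18

E[payout] = 49·0.29 + 43·0.33 + 31·0.38
 = 14.21 + 14.19 + 11.78
 = 40.18
Net = 40.18 - 3 = 37.18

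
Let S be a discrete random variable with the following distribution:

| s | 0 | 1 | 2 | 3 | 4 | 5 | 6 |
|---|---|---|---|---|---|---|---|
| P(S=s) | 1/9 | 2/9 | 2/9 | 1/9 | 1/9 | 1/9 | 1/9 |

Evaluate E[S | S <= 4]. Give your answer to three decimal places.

P(S <= 4) = 1/9 + 2/9 + 2/9 + 1/9 + 1/9 = 7/9.
E[S | S <= 4] = [0·1/9 + 1·2/9 + 2·2/9 + 3·1/9 + 4·1/9] / (7/9)
 = 13/9 / (7/9)
 = 13/7

1.857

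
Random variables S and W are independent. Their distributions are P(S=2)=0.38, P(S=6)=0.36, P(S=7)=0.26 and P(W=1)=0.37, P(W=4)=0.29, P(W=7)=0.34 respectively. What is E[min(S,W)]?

E[min(S,W)] = Σ_s Σ_w min(s,w) · P(S=s)P(W=w)
 = 1·0.1406 + 2·0.1102 + 2·0.1292 + 1·0.1332 + 4·0.1044 + 6·0.1224 + 1·0.0962 + 4·0.0754 + 7·0.0884
 = 0.1406 + 0.2204 + 0.2584 + 0.1332 + 0.4176 + 0.7344 + 0.0962 + 0.3016 + 0.6188
 = 2.9212

2.9212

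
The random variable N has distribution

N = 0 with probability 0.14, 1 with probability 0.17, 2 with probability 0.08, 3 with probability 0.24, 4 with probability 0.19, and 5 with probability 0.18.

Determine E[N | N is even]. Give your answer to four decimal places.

P(N is even) = 0.14 + 0.08 + 0.19 = 0.41.
E[N | N is even] = [0·0.14 + 2·0.08 + 4·0.19] / 0.41
 = 0.92 / 0.41
 = 92/41

2.2439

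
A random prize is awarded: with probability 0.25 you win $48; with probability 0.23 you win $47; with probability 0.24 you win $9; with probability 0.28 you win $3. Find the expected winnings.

25.81

E[payout] = 48·0.25 + 47·0.23 + 9·0.24 + 3·0.28
 = 12 + 10.81 + 2.16 + 0.84
 = 25.81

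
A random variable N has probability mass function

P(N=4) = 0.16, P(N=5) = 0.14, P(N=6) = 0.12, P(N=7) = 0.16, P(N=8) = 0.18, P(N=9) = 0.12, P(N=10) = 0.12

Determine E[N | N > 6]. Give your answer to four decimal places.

P(N > 6) = 0.16 + 0.18 + 0.12 + 0.12 = 0.58.
E[N | N > 6] = [7·0.16 + 8·0.18 + 9·0.12 + 10·0.12] / 0.58
 = 4.84 / 0.58
 = 242/29

8.3448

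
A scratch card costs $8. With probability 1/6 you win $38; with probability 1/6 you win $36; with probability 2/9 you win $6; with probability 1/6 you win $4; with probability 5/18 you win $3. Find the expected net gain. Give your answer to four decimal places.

E[payout] = 38·1/6 + 36·1/6 + 6·2/9 + 4·1/6 + 3·5/18
 = 19/3 + 6 + 4/3 + 2/3 + 5/6
 = 91/6
Net = 91/6 - 8 = 43/6

7.1667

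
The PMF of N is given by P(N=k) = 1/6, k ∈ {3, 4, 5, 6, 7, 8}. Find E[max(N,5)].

6

E[max(N,5)] = Σ max(n,5)·P(N=n)
 = 5·1/6 + 5·1/6 + 5·1/6 + 6·1/6 + 7·1/6 + 8·1/6
 = 5/6 + 5/6 + 5/6 + 1 + 7/6 + 4/3
 = 6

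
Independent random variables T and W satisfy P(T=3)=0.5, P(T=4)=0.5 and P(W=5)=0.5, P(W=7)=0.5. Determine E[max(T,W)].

6

E[max(T,W)] = Σ_t Σ_w max(t,w) · P(T=t)P(W=w)
 = 5·0.25 + 7·0.25 + 5·0.25 + 7·0.25
 = 1.25 + 1.75 + 1.25 + 1.75
 = 6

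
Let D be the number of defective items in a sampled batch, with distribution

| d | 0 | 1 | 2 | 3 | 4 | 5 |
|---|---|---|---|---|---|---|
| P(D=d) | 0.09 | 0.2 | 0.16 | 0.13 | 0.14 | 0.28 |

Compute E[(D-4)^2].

4.29

E[(D-4)^2] = Σ (d-4)^2·P(D=d)
 = 16·0.09 + 9·0.2 + 4·0.16 + 1·0.13 + 0·0.14 + 1·0.28
 = 1.44 + 1.8 + 0.64 + 0.13 + 0 + 0.28
 = 4.29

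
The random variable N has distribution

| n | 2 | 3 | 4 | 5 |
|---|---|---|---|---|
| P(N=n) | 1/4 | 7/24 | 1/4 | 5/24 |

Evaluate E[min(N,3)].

2.75

E[min(N,3)] = Σ min(n,3)·P(N=n)
 = 2·1/4 + 3·7/24 + 3·1/4 + 3·5/24
 = 1/2 + 7/8 + 3/4 + 5/8
 = 11/4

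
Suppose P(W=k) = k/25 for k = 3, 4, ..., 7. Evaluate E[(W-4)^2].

3.8

E[(W-4)^2] = Σ (w-4)^2·P(W=w)
 = 1·3/25 + 0·4/25 + 1·1/5 + 4·6/25 + 9·7/25
 = 3/25 + 0 + 1/5 + 24/25 + 63/25
 = 19/5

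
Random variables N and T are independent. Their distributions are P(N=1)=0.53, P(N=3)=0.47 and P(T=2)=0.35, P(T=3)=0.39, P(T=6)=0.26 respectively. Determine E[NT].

6.6542

E[NT] = Σ_n Σ_t nt · P(N=n)P(T=t)
 = 2·0.1855 + 3·0.2067 + 6·0.1378 + 6·0.1645 + 9·0.1833 + 18·0.1222
 = 0.371 + 0.6201 + 0.8268 + 0.987 + 1.6497 + 2.1996
 = 6.6542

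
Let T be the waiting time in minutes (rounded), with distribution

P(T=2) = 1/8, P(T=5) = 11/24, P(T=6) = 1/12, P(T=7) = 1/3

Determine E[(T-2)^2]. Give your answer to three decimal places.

13.792

E[(T-2)^2] = Σ (t-2)^2·P(T=t)
 = 0·1/8 + 9·11/24 + 16·1/12 + 25·1/3
 = 0 + 33/8 + 4/3 + 25/3
 = 331/24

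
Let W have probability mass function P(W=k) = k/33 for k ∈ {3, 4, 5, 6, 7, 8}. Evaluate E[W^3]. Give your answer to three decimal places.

265.303

E[W^3] = Σ w^3·P(W=w)
 = 27·1/11 + 64·4/33 + 125·5/33 + 216·2/11 + 343·7/33 + 512·8/33
 = 27/11 + 256/33 + 625/33 + 432/11 + 2401/33 + 4096/33
 = 8755/33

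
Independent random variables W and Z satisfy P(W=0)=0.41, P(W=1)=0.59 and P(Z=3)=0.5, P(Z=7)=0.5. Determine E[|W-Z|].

4.41

E[|W-Z|] = Σ_w Σ_z |w-z| · P(W=w)P(Z=z)
 = 3·0.205 + 7·0.205 + 2·0.295 + 6·0.295
 = 0.615 + 1.435 + 0.59 + 1.77
 = 4.41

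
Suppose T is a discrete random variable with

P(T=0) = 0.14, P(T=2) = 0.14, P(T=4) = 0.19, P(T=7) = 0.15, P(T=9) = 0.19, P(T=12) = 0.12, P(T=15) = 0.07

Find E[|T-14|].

E[|T-14|] = Σ |t-14|·P(T=t)
 = 14·0.14 + 12·0.14 + 10·0.19 + 7·0.15 + 5·0.19 + 2·0.12 + 1·0.07
 = 1.96 + 1.68 + 1.9 + 1.05 + 0.95 + 0.24 + 0.07
 = 7.85

7.85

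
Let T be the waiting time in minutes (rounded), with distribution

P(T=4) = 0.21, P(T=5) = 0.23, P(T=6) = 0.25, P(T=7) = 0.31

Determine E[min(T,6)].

5.35

E[min(T,6)] = Σ min(t,6)·P(T=t)
 = 4·0.21 + 5·0.23 + 6·0.25 + 6·0.31
 = 0.84 + 1.15 + 1.5 + 1.86
 = 5.35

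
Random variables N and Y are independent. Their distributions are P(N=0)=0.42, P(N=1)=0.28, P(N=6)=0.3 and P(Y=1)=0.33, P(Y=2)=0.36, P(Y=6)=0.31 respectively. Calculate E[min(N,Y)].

E[min(N,Y)] = Σ_n Σ_y min(n,y) · P(N=n)P(Y=y)
 = 0·0.1386 + 0·0.1512 + 0·0.1302 + 1·0.0924 + 1·0.1008 + 1·0.0868 + 1·0.099 + 2·0.108 + 6·0.093
 = 0 + 0 + 0 + 0.0924 + 0.1008 + 0.0868 + 0.099 + 0.216 + 0.558
 = 1.153

1.153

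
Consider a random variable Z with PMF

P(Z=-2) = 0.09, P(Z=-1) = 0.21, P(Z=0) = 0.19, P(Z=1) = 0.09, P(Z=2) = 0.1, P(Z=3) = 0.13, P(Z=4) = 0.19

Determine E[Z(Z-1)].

E[Z(Z-1)] = Σ z(z-1)·P(Z=z)
 = 6·0.09 + 2·0.21 + 0·0.19 + 0·0.09 + 2·0.1 + 6·0.13 + 12·0.19
 = 0.54 + 0.42 + 0 + 0 + 0.2 + 0.78 + 2.28
 = 4.22

4.22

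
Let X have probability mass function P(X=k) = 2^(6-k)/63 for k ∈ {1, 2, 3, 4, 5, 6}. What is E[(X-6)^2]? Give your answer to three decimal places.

18.190

E[(X-6)^2] = Σ (x-6)^2·P(X=x)
 = 25·32/63 + 16·16/63 + 9·8/63 + 4·4/63 + 1·2/63 + 0·1/63
 = 800/63 + 256/63 + 8/7 + 16/63 + 2/63 + 0
 = 382/21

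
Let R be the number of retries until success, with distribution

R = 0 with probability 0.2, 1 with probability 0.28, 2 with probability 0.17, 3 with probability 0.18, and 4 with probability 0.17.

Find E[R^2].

5.3

E[R^2] = Σ r^2·P(R=r)
 = 0·0.2 + 1·0.28 + 4·0.17 + 9·0.18 + 16·0.17
 = 0 + 0.28 + 0.68 + 1.62 + 2.72
 = 5.3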